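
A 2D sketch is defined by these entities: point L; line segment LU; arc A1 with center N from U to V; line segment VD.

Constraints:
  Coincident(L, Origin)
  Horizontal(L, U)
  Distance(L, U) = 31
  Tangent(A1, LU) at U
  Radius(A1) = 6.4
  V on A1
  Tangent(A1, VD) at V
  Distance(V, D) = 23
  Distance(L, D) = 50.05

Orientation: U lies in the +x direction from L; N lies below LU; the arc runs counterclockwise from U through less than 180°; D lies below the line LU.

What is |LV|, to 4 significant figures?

28.34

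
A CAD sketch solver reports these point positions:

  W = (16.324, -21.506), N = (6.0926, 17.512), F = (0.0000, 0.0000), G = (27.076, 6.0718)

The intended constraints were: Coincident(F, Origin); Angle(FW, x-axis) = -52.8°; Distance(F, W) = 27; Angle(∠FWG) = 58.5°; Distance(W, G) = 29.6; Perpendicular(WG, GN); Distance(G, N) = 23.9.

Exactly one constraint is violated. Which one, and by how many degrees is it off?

Perpendicular(WG, GN) — off by 7.30°.

F = (0.00, 0.00) ✓; FW at -52.80° ✓; |FW| = 27.00 ✓; ∠FWG = 58.50° ✓; |WG| = 29.60 ✓; ∠(WG, GN) = 82.70° ✗; |GN| = 23.90 ✓.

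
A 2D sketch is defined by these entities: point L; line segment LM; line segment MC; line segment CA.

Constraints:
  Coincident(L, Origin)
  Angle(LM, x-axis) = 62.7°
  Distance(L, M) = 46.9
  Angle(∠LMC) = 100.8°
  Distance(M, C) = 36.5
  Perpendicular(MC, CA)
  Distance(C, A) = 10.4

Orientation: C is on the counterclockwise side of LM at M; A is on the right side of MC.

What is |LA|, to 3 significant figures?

72.4

L is at the origin; LM runs at 62.7° with length 46.9, so M = 46.9·(cos 62.7°, sin 62.7°) = (21.5, 41.7). ∠LMC = 100.8°, so MC runs at 62.7° + (180° − 100.8°) = 142° from the x-axis; with |MC| = 36.5, C = M + 36.5·(cos 142°, sin 142°) = (-7.21, 64.2). The perpendicularity gives CA at right angles to MC; with |CA| = 10.4 on the right of MC, A = C + 10.4·(0.617, 0.787) = (-0.795, 72.4). Then |LA| = |A − L| = 72.4.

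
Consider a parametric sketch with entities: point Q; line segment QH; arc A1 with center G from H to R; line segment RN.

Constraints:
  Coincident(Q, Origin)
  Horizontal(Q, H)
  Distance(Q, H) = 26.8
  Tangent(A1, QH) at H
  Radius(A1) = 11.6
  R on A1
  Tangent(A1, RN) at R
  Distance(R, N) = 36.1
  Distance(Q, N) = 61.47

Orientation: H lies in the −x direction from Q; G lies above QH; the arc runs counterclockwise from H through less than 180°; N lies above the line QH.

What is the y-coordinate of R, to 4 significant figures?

18.52

Checks: |GH| = 11.60 ✓; |GR| = 11.60 ✓; ∠(GR, RN) = 90.00° ✓; |RN| = 36.10 ✓; |QN| = 61.47 ✓.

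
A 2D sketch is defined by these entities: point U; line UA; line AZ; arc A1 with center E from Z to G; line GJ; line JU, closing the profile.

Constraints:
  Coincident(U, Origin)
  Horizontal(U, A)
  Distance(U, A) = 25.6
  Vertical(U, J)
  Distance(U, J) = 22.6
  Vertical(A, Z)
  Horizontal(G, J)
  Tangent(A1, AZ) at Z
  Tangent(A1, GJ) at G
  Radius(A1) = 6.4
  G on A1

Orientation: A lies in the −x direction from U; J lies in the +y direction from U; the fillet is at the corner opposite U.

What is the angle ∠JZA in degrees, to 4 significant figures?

104.0°

The virtual corner opposite U is at (-25.60, 22.60). Since A1 is tangent to AZ there, EZ ⟂ AZ and since A1 is tangent to GJ there, EG ⟂ GJ, with radius 6.4, so the center E sits 6.4 in from both sides at E = (-19.20, 16.20). That places the tangent points at Z = (-25.60, 16.20) on AZ and G = (-19.20, 22.60) on GJ. Then cos ∠JZA = ZJ·ZA / (|ZJ||ZA|), giving 104.0°.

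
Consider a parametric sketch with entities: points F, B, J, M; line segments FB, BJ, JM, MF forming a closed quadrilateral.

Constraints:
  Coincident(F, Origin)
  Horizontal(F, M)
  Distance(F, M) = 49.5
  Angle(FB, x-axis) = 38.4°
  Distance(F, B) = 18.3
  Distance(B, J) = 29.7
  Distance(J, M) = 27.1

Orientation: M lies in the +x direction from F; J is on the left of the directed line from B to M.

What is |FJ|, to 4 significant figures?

47.83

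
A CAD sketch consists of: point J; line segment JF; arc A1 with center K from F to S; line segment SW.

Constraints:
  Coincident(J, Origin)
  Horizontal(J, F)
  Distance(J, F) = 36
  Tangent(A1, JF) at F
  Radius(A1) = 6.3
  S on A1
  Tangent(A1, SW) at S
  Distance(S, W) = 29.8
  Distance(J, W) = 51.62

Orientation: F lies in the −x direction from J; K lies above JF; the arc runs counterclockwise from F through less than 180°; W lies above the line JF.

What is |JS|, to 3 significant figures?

30.8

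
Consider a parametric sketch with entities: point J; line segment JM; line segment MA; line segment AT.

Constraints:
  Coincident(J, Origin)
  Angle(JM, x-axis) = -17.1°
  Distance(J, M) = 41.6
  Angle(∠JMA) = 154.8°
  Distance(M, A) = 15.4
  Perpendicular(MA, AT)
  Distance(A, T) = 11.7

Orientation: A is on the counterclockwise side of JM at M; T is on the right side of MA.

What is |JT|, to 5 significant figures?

60.650

∠JMA = 154.8°, so MA runs at -17.1° + (180° − 154.8°) = 8.1000° from the x-axis; with |MA| = 15.4, A = M + 15.4·(cos 8.1000°, sin 8.1000°) = (55.007, -10.062). The perpendicularity gives AT at right angles to MA; with |AT| = 11.7 on the right of MA, T = A + 11.7·(0.14090, -0.99002) = (56.656, -21.645). Then |JT| = |T − J| = 60.650.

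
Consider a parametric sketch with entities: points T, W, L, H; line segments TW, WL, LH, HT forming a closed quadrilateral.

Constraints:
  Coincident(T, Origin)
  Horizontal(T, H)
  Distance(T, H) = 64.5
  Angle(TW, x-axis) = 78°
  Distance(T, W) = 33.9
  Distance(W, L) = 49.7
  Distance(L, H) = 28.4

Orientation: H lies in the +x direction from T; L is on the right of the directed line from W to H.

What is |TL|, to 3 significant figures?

37.5

T is at the origin; TH is horizontal with |TH| = 64.5 and H in +x, so H = (64.5, 0). TW runs at 78.0° with |TW| = 33.9, so W = (7.05, 33.2). L is determined by |WL| = 49.7 and |LH| = 28.4 together: it lies at the intersection of circle(W, 49.7) and circle(H, 28.4). With |WH| = 66.3, the foot of the radical line on WH is 45.7 from W and the perpendicular offset is √(49.7² − 45.7²) = 19.5. Taking the right-of-WH solution: L = (36.9, -6.59).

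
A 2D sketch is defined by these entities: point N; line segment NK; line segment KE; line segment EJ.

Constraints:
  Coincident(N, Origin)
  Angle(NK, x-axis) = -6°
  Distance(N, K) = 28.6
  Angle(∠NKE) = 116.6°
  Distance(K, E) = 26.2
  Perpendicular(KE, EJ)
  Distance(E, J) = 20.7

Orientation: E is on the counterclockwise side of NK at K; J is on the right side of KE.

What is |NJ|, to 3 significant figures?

60.5

N is at the origin; NK runs at -6.0° with length 28.6, so K = 28.6·(cos -6.0°, sin -6.0°) = (28.4, -2.99). ∠NKE = 116.6°, so KE runs at -6.0° + (180° − 116.6°) = 57.4° from the x-axis; with |KE| = 26.2, E = K + 26.2·(cos 57.4°, sin 57.4°) = (42.6, 19.1). The perpendicularity gives EJ at right angles to KE; with |EJ| = 20.7 on the right of KE, J = E + 20.7·(0.842, -0.539) = (60.0, 7.93). Then |NJ| = |J − N| = 60.5.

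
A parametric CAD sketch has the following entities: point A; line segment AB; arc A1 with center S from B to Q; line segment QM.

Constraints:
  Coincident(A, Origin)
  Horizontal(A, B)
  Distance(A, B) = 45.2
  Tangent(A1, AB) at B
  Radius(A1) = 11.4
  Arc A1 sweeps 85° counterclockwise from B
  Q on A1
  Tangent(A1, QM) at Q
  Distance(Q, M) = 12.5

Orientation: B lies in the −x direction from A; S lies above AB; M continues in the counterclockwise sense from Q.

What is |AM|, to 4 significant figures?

39.94

On A1, B sits at bearing -90° from S; an 85° counterclockwise sweep puts Q at bearing -5°, so Q = S + 11.4·(cos -5°, sin -5°) = (-33.84, 10.41). The tangent condition forces SQ to be normal to QM, so QM runs along (−sin -5°, cos -5°); with |QM| = 12.5, M = (-32.75, 22.86). Then |AM| = |M − A| = 39.94.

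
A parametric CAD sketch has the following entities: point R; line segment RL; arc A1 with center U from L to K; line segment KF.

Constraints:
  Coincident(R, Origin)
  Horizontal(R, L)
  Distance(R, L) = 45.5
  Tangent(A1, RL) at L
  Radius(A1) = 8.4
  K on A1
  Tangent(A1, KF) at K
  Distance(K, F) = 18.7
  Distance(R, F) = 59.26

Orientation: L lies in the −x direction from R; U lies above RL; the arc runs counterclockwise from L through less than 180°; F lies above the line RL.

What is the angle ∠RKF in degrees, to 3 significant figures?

154°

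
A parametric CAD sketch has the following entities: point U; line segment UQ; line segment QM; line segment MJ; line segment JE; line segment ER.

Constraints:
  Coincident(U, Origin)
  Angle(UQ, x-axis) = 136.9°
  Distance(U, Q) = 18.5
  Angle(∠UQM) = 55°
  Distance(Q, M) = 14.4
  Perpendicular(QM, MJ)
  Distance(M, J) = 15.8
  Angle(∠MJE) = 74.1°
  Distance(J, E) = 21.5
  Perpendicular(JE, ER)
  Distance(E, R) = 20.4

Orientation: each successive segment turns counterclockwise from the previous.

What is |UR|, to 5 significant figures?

27.311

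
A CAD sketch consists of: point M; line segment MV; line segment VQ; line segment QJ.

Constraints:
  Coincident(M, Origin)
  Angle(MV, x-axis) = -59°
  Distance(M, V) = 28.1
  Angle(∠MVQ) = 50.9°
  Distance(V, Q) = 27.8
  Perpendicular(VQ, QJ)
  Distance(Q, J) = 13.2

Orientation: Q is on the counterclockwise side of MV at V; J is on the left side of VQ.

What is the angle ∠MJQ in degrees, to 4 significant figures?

130.5°

∠MVQ = 50.9°, so VQ runs at -59.0° + (180° − 50.9°) = 70.10° from the x-axis; with |VQ| = 27.8, Q = V + 27.8·(cos 70.10°, sin 70.10°) = (23.94, 2.054). The perpendicularity gives QJ at right angles to VQ; with |QJ| = 13.2 on the left of VQ, J = Q + 13.2·(-0.9403, 0.3404) = (11.52, 6.547). Then cos ∠MJQ = JM·JQ / (|JM||JQ|), giving 130.5°.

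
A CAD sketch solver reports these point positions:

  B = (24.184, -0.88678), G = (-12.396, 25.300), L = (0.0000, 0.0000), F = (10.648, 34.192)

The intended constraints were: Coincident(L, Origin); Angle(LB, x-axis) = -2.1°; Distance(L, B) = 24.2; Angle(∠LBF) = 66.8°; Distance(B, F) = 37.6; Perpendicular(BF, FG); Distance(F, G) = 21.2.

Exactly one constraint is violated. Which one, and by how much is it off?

Distance(F, G) = 21.2 — off by 3.50.

L = (0.00, 0.00) ✓; LB at -2.100° ✓; |LB| = 24.20 ✓; ∠LBF = 66.80° ✓; |BF| = 37.60 ✓; ∠(BF, FG) = 90.00° ✓; |FG| = 24.70 ✗.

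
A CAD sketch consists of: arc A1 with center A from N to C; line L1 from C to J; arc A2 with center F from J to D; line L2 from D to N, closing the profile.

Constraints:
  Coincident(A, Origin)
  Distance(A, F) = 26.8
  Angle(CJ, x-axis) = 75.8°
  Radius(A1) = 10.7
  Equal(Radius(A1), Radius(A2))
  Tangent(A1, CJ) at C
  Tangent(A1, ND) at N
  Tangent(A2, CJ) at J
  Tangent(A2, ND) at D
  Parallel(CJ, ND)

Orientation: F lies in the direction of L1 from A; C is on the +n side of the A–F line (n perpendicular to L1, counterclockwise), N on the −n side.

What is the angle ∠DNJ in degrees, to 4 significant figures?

38.61°

The slot axis is L1's direction at 75.8°, so u = (cos 75.8°, sin 75.8°) = (0.2453, 0.9694) and n = (−sin 75.8°, cos 75.8°) = (-0.9694, 0.2453). A is at the origin and F lies 26.8 along u from A, so F = 26.8·u = (6.574, 25.98). Tangency of A1 to both parallel lines with radius 10.7 puts C and N at A ± 10.7·n: C = (-10.37, 2.625), N = (10.37, -2.625). Equal radii place J and D the same way about F: J = F + 10.7·n = (-3.799, 28.61), D = F − 10.7·n = (16.95, 23.36). Then cos ∠DNJ = ND·NJ / (|ND||NJ|), giving 38.61°.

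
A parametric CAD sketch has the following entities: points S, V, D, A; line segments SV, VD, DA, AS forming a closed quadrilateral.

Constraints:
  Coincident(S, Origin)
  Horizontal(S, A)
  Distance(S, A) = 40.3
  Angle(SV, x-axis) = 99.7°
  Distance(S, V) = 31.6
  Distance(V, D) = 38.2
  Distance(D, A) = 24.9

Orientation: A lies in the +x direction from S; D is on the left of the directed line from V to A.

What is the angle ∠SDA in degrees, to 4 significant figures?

73.00°

S is at the origin; S and A share the same y with |SA| = 40.3 and A in +x, so A = (40.3, 0). SV runs at 99.7° with |SV| = 31.6, so V = (-5.324, 31.15). D is determined by |VD| = 38.2 and |DA| = 24.9 together: it lies at the intersection of circle(V, 38.2) and circle(A, 24.9). With |VA| = 55.24, the foot of the radical line on VA is 35.22 from V and the perpendicular offset is √(38.2² − 35.22²) = 14.80. Taking the left-of-VA solution: D = (32.10, 23.51).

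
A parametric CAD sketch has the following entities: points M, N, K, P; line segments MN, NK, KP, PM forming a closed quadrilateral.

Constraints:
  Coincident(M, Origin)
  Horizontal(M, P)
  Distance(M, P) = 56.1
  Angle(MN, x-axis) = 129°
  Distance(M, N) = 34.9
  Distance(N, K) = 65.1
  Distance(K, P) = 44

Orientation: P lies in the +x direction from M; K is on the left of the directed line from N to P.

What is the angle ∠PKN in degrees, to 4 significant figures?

96.57°

Checks: |NK| = 65.10 ✓; |KP| = 44.00 ✓.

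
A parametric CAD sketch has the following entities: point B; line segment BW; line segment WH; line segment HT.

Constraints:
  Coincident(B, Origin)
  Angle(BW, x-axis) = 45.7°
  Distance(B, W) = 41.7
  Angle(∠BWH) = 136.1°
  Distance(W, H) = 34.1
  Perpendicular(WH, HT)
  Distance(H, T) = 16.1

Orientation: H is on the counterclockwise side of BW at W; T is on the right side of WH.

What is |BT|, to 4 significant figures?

78.37

B is at the origin; BW runs at 45.7° with length 41.7, so W = 41.7·(cos 45.7°, sin 45.7°) = (29.12, 29.84). ∠BWH = 136.1°, so WH runs at 45.7° + (180° − 136.1°) = 89.60° from the x-axis; with |WH| = 34.1, H = W + 34.1·(cos 89.60°, sin 89.60°) = (29.36, 63.94). WH is perpendicular to HT; with |HT| = 16.1 on the right of WH, T = H + 16.1·(1.000, -0.006981) = (45.46, 63.83). Then |BT| = |T − B| = 78.37.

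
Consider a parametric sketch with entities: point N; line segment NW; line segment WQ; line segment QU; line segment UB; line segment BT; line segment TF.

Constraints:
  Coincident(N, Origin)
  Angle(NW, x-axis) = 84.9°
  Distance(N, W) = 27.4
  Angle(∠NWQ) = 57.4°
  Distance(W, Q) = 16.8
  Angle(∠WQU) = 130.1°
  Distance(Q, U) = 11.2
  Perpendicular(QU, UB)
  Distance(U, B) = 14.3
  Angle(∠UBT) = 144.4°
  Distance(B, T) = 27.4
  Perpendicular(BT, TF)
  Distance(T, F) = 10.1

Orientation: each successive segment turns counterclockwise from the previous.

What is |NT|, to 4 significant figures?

29.17

N is at the origin; NW runs at 84.9° with length 27.4, so W = (2.436, 27.29). ∠NWQ = 57.4° gives WQ at -152.5° from the x-axis; with |WQ| = 16.8, Q = (-12.47, 19.53). ∠WQU = 130.1° gives QU at -102.6° from the x-axis; with |QU| = 11.2, U = (-14.91, 8.604). The perpendicularity gives UB at right angles to QU, so UB runs at -12.60°; with |UB| = 14.3, B = (-0.9537, 5.484). ∠UBT = 144.4° gives BT at 23.00° from the x-axis; with |BT| = 27.4, T = (24.27, 16.19). Then |NT| = |T − N| = 29.17.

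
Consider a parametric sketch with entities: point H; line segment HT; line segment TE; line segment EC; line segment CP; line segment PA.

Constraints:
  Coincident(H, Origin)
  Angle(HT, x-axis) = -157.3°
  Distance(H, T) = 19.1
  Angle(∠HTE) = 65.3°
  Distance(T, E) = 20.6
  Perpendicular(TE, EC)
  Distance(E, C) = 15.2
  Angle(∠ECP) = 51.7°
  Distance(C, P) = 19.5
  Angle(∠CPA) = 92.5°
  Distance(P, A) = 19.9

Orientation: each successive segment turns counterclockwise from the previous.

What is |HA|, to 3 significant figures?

31.7

∠ECP = 51.7° gives CP at 176° from the x-axis; with |CP| = 19.5, P = (-11.6, -8.66). ∠CPA = 92.5° gives PA at -96.8° from the x-axis; with |PA| = 19.9, A = (-14.0, -28.4). Then |HA| = |A − H| = 31.7.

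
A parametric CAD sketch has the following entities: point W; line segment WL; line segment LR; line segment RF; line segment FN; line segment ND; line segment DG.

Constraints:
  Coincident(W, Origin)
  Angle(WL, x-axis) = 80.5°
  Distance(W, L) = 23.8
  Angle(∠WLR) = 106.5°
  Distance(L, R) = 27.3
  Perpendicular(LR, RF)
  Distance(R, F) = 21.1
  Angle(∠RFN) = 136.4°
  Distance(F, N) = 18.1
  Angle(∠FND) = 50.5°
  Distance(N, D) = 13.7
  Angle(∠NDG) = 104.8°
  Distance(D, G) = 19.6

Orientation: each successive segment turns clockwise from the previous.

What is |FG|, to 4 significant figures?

8.751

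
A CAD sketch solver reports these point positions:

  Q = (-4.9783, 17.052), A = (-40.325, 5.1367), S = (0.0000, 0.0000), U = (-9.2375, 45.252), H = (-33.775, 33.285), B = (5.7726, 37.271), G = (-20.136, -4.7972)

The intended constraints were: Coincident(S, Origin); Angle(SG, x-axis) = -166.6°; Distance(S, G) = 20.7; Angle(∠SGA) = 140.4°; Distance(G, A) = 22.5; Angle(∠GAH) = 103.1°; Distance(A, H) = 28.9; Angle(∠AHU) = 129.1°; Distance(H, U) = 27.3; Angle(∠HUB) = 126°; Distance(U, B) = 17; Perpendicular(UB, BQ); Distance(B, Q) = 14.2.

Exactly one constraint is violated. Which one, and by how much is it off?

Distance(B, Q) = 14.2 — off by 8.70.

S = (0.00, 0.00) ✓; SG at -166.6° ✓; |SG| = 20.70 ✓; ∠SGA = 140.4° ✓; |GA| = 22.50 ✓; ∠GAH = 103.1° ✓; |AH| = 28.90 ✓; ∠AHU = 129.1° ✓; |HU| = 27.30 ✓; ∠HUB = 126.0° ✓; |UB| = 17.00 ✓; ∠(UB, BQ) = 90.00° ✓; |BQ| = 22.90 ✗.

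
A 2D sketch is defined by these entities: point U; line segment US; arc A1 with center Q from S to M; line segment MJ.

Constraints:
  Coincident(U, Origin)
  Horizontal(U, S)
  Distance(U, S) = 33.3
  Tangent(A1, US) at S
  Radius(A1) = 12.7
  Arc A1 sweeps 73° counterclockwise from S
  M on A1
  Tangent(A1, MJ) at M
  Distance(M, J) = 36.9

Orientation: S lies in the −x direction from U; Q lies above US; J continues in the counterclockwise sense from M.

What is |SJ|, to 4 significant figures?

49.86

U is at the origin; US is horizontal with |US| = 33.3 and S on the −x side, so S = (-33.30, 0.000). The tangent condition forces QS to be normal to US, so Q = S + (0, 12.7) = (-33.30, 12.70). On A1, S sits at bearing -90° from Q; a 73° counterclockwise sweep puts M at bearing -17°, so M = Q + 12.7·(cos -17°, sin -17°) = (-21.15, 8.987). Since A1 is tangent to MJ there, QM ⟂ MJ, so MJ runs along (−sin -17°, cos -17°); with |MJ| = 36.9, J = (-10.37, 44.27). Then |SJ| = |J − S| = 49.86.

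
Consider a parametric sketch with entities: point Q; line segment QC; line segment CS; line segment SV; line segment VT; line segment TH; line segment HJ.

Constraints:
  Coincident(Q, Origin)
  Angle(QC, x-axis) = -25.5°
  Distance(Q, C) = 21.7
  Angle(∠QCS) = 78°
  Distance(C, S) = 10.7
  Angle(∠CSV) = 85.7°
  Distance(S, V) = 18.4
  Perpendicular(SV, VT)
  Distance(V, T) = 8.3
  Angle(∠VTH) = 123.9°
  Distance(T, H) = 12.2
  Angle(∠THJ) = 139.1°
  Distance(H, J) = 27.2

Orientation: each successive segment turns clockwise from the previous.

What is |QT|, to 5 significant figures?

4.9271

Q is at the origin; QC runs at -25.5° with length 21.7, so C = (19.586, -9.3421). ∠QCS = 78.0° gives CS at -127.50° from the x-axis; with |CS| = 10.7, S = (13.072, -17.831). ∠CSV = 85.7° gives SV at 138.20° from the x-axis; with |SV| = 18.4, V = (-0.64441, -5.5668). SV is perpendicular to VT, so VT runs at 48.200°; with |VT| = 8.3, T = (4.8878, 0.62068). Then |QT| = |T − Q| = 4.9271.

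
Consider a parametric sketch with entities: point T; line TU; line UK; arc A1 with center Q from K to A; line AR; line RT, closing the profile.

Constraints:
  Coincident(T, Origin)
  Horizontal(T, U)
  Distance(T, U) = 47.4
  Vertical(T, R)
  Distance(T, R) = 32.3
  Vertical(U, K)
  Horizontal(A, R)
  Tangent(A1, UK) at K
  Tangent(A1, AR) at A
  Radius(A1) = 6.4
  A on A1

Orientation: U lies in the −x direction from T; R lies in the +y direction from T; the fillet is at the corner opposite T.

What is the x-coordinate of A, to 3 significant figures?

-41.0

T is at the origin; TU is horizontal with |TU| = 47.4 and U on the −x side, so U = (-47.4, 0.00). T and R share the same x with |TR| = 32.3 and R on the +y side, so R = (0.00, 32.3). The virtual corner opposite T is at (-47.4, 32.3). Tangency of A1 to UK means the radius QK is perpendicular to UK and since A1 is tangent to AR there, QA ⟂ AR, with radius 6.4, so the center Q sits 6.4 in from both sides at Q = (-41.0, 25.9). That places the tangent points at K = (-47.4, 25.9) on UK and A = (-41.0, 32.3) on AR. So A.x = -41.0.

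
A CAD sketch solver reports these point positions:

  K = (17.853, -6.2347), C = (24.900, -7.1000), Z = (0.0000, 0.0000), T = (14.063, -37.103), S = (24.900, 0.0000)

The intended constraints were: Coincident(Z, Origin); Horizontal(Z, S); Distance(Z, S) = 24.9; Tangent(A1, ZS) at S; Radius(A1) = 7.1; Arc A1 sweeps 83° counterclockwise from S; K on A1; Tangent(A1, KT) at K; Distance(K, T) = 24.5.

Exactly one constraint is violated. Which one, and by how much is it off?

Distance(K, T) = 24.5 — off by 6.60.

Z = (0.00, 0.00) ✓; Z.y = 0.00, S.y = 0.00 ✓; |ZS| = 24.90 ✓; ∠(CS, SZ) = 90.00° ✓; |CS| = 7.100 ✓; bearing(C→K) − bearing(C→S) = 83.00° ✓; |CK| = 7.100 ✓; ∠(CK, KT) = 90.00° ✓; |KT| = 31.10 ✗.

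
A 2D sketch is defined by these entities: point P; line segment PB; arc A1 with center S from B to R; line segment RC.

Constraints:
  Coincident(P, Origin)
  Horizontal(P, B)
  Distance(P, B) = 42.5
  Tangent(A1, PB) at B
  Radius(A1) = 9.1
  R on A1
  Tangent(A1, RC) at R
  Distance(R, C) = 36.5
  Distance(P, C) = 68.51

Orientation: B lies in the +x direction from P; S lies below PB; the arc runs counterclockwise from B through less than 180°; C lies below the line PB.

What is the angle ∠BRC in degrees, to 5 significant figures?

121.47°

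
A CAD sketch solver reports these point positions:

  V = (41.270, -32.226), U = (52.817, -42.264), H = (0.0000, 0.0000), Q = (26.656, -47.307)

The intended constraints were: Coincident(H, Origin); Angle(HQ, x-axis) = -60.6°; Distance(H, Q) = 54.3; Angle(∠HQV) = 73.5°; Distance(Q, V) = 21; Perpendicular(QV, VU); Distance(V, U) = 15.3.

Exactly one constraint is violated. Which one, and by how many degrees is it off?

Perpendicular(QV, VU) — off by 3.10°.

H = (0.00, 0.00) ✓; HQ at -60.60° ✓; |HQ| = 54.30 ✓; ∠HQV = 73.50° ✓; |QV| = 21.00 ✓; ∠(QV, VU) = 86.90° ✗; |VU| = 15.30 ✓.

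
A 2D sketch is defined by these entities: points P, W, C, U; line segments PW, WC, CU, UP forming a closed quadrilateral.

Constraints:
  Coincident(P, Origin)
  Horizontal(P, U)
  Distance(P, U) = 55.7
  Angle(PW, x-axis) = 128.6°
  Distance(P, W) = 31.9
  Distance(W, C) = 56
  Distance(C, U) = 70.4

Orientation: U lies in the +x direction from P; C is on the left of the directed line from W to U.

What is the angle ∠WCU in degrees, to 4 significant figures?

77.14°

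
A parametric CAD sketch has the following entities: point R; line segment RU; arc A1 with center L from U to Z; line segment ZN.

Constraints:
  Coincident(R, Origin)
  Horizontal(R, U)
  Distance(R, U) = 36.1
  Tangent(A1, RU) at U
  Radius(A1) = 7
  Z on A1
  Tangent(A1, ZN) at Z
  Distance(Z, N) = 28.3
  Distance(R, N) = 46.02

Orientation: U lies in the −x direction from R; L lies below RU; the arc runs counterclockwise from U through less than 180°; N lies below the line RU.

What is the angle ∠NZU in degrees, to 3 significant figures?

121°

Checks: |LZ| = 7.000 ✓; ∠(LZ, ZN) = 90.00° ✓; |ZN| = 28.30 ✓; |RN| = 46.02 ✓.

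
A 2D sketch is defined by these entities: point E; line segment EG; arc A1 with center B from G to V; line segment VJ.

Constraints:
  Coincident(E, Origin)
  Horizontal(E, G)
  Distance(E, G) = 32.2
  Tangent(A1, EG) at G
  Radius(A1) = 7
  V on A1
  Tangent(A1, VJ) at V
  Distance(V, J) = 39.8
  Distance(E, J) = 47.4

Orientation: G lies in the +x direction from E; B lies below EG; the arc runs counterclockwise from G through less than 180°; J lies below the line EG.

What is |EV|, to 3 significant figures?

26.0

Checks: |BV| = 7.000 ✓; ∠(BV, VJ) = 90.00° ✓; |VJ| = 39.80 ✓; |EJ| = 47.40 ✓.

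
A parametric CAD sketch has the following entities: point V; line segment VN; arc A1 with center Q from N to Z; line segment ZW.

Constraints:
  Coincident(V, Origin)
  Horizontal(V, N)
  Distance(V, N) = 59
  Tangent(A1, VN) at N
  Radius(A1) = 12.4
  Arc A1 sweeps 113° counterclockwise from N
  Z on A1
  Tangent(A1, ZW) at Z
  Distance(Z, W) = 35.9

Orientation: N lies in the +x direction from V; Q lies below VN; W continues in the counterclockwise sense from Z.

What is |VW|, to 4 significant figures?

79.53

V is at the origin; VN is horizontal with |VN| = 59.0 and N on the +x side, so N = (59.00, 0.000). Tangency of A1 to VN means the radius QN is perpendicular to VN, so Q = N + (0, -12.4) = (59.00, -12.40). On A1, N sits at bearing 90° from Q; a 113° counterclockwise sweep puts Z at bearing 203°, so Z = Q + 12.4·(cos 203°, sin 203°) = (47.59, -17.25). Tangency of A1 to ZW means the radius QZ is perpendicular to ZW, so ZW runs along (−sin 203°, cos 203°); with |ZW| = 35.9, W = (61.61, -50.29). Then |VW| = |W − V| = 79.53.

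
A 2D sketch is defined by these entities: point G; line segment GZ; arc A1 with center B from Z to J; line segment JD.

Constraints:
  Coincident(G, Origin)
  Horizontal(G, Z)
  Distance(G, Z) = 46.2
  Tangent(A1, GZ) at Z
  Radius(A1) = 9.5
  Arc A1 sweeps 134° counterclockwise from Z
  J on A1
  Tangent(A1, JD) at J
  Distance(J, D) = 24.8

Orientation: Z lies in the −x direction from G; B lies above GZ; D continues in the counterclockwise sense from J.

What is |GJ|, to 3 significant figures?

42.5

G is at the origin; GZ is horizontal with |GZ| = 46.2 and Z on the −x side, so Z = (-46.2, 0.00). Since A1 is tangent to GZ there, BZ ⟂ GZ, so B = Z + (0, 9.5) = (-46.2, 9.50). On A1, Z sits at bearing -90° from B; a 134° counterclockwise sweep puts J at bearing 44°, so J = B + 9.5·(cos 44°, sin 44°) = (-39.4, 16.1). Then |GJ| = |J − G| = 42.5.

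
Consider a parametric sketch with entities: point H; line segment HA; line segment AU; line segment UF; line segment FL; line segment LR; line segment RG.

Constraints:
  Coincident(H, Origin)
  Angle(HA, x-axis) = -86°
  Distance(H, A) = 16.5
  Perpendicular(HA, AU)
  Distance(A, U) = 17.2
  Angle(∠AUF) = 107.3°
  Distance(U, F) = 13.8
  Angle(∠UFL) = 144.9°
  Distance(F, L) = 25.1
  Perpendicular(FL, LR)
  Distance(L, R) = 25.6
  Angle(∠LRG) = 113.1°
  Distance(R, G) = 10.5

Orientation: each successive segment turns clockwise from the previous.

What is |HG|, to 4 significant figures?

11.94

H is at the origin; HA runs at -86.0° with length 16.5, so A = (1.151, -16.46). HA ⟂ AU, so AU runs at -176.0°; with |AU| = 17.2, U = (-16.01, -17.66). ∠AUF = 107.3° gives UF at 111.3° from the x-axis; with |UF| = 13.8, F = (-21.02, -4.802). ∠UFL = 144.9° gives FL at 76.20° from the x-axis; with |FL| = 25.1, L = (-15.03, 19.57). FL is perpendicular to LR, so LR runs at -13.80°; with |LR| = 25.6, R = (9.828, 13.47). ∠LRG = 113.1° gives RG at -80.70° from the x-axis; with |RG| = 10.5, G = (11.53, 3.105). Then |HG| = |G − H| = 11.94.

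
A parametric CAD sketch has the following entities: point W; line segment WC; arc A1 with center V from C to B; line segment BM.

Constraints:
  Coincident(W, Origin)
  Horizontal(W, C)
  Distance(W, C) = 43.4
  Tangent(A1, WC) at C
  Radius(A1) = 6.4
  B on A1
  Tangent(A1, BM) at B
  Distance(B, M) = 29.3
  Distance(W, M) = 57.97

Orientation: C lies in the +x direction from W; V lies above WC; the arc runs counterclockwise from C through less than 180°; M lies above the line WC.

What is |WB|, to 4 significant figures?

50.27

Checks: |VB| = 6.400 ✓; ∠(VB, BM) = 90.00° ✓; |BM| = 29.30 ✓; |WM| = 57.97 ✓.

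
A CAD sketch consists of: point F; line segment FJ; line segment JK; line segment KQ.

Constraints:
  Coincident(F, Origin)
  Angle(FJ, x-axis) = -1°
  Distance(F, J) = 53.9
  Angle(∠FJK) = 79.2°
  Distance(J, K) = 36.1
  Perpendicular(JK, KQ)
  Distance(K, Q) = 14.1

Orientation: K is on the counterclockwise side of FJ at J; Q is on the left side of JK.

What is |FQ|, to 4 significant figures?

46.74

F is at the origin; FJ runs at -1.0° with length 53.9, so J = 53.9·(cos -1.0°, sin -1.0°) = (53.89, -0.9407). ∠FJK = 79.2°, so JK runs at -1.0° + (180° − 79.2°) = 99.80° from the x-axis; with |JK| = 36.1, K = J + 36.1·(cos 99.80°, sin 99.80°) = (47.75, 34.63). The perpendicularity gives KQ at right angles to JK; with |KQ| = 14.1 on the left of JK, Q = K + 14.1·(-0.9854, -0.1702) = (33.85, 32.23). Then |FQ| = |Q − F| = 46.74.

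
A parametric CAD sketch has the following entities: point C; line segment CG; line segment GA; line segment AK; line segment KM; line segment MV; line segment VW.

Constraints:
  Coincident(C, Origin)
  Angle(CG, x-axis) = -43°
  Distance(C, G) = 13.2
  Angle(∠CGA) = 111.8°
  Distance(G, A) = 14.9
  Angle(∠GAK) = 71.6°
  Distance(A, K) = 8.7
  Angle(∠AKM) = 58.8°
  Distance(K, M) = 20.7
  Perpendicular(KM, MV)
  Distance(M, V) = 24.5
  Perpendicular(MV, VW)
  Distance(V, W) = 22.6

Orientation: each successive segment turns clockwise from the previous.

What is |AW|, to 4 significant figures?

18.22

C is at the origin; CG runs at -43.0° with length 13.2, so G = (9.654, -9.002). ∠CGA = 111.8° gives GA at -111.2° from the x-axis; with |GA| = 14.9, A = (4.266, -22.89). ∠GAK = 71.6° gives AK at 140.4° from the x-axis; with |AK| = 8.7, K = (-2.438, -17.35). ∠AKM = 58.8° gives KM at 19.20° from the x-axis; with |KM| = 20.7, M = (17.11, -10.54). KM ⟂ MV, so MV runs at -70.80°; with |MV| = 24.5, V = (25.17, -33.68). The perpendicularity gives VW at right angles to MV, so VW runs at -160.8°; with |VW| = 22.6, W = (3.825, -41.11). Then |AW| = |W − A| = 18.22.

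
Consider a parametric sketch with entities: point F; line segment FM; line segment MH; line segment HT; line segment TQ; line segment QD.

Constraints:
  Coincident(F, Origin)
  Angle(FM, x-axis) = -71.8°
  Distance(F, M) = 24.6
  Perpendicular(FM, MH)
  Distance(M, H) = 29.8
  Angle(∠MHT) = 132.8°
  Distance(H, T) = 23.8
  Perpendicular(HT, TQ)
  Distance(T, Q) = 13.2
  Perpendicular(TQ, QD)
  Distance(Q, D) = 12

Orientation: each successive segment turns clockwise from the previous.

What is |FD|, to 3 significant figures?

29.0

F is at the origin; FM runs at -71.8° with length 24.6, so M = (7.68, -23.4). The perpendicularity gives MH at right angles to FM, so MH runs at -162°; with |MH| = 29.8, H = (-20.6, -32.7). ∠MHT = 132.8° gives HT at 151° from the x-axis; with |HT| = 23.8, T = (-41.4, -21.1). HT ⟂ TQ, so TQ runs at 61.0°; with |TQ| = 13.2, Q = (-35.0, -9.59). TQ is perpendicular to QD, so QD runs at -29.0°; with |QD| = 12.0, D = (-24.5, -15.4). Then |FD| = |D − F| = 29.0.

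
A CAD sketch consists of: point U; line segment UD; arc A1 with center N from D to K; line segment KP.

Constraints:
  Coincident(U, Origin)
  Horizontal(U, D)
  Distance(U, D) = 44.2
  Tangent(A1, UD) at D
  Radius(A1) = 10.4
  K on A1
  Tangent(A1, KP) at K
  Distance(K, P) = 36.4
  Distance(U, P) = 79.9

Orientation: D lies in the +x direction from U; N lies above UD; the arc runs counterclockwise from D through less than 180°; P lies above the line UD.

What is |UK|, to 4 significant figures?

53.67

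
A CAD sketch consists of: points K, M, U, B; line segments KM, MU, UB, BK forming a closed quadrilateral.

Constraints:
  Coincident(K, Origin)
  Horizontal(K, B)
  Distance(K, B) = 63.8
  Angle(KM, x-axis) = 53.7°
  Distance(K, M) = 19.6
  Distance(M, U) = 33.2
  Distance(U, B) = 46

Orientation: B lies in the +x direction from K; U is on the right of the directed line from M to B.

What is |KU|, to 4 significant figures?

26.26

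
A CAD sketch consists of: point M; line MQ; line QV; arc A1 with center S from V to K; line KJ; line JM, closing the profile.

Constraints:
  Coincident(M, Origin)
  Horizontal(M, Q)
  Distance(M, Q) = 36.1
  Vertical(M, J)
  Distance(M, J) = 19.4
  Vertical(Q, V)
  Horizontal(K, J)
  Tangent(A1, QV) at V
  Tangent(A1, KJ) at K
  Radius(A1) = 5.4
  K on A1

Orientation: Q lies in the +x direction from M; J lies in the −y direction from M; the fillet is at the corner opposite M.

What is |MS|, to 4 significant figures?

33.74

M and J share the same x with |MJ| = 19.4 and J on the −y side, so J = (0.000, -19.40). The virtual corner opposite M is at (36.10, -19.40). A1 meets QV tangentially, so SV is at right angles to QV and A1 meets KJ tangentially, so SK is at right angles to KJ, with radius 5.4, so the center S sits 5.4 in from both sides at S = (30.70, -14.00). Then |MS| = |S − M| = 33.74.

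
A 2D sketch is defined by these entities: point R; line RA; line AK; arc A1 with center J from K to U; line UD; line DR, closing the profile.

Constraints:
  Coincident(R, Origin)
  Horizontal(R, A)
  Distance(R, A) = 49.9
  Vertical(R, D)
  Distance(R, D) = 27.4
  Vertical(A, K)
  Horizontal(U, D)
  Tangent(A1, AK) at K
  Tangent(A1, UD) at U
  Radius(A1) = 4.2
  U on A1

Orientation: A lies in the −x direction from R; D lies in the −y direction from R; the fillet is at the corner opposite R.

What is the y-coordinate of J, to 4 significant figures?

-23.20

R is at the origin; R and A share the same y with |RA| = 49.9 and A on the −x side, so A = (-49.90, 0.000). R and D share the same x with |RD| = 27.4 and D on the −y side, so D = (0.000, -27.40). The virtual corner opposite R is at (-49.90, -27.40). Since A1 is tangent to AK there, JK ⟂ AK and tangency of A1 to UD means the radius JU is perpendicular to UD, with radius 4.2, so the center J sits 4.2 in from both sides at J = (-45.70, -23.20). So J.y = -23.20.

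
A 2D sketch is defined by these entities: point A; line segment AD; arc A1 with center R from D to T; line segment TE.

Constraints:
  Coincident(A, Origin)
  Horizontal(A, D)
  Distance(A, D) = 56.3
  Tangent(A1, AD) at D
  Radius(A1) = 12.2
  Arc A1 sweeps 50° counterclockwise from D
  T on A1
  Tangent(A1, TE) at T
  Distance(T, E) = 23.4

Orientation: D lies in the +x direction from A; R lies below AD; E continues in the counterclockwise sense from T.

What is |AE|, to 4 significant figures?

38.92

A is at the origin; AD is horizontal with |AD| = 56.3 and D on the +x side, so D = (56.30, 0.000). Since A1 is tangent to AD there, RD ⟂ AD, so R = D + (0, -12.2) = (56.30, -12.20). On A1, D sits at bearing 90° from R; a 50° counterclockwise sweep puts T at bearing 140°, so T = R + 12.2·(cos 140°, sin 140°) = (46.95, -4.358). The tangent condition forces RT to be normal to TE, so TE runs along (−sin 140°, cos 140°); with |TE| = 23.4, E = (31.91, -22.28). Then |AE| = |E − A| = 38.92.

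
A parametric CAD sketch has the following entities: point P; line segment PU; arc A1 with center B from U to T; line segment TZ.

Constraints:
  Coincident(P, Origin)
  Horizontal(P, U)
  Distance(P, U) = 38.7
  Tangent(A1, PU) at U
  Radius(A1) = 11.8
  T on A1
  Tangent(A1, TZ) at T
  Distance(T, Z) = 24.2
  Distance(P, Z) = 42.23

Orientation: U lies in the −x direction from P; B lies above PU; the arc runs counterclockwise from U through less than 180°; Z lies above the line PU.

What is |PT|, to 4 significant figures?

28.94

Checks: ∠(BU, UP) = 90.00° ✓; |BT| = 11.80 ✓; ∠(BT, TZ) = 90.00° ✓; |TZ| = 24.20 ✓; |PZ| = 42.23 ✓.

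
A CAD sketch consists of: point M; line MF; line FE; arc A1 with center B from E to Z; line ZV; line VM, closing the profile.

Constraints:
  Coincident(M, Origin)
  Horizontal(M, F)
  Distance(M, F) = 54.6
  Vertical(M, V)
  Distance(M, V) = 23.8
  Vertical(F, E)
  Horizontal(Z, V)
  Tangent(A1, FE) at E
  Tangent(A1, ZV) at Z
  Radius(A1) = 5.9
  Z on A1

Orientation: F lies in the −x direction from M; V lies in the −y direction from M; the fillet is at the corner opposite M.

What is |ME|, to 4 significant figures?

57.46

The virtual corner opposite M is at (-54.60, -23.80). Since A1 is tangent to FE there, BE ⟂ FE and the tangent condition forces BZ to be normal to ZV, with radius 5.9, so the center B sits 5.9 in from both sides at B = (-48.70, -17.90). That places the tangent points at E = (-54.60, -17.90) on FE and Z = (-48.70, -23.80) on ZV. Then |ME| = |E − M| = 57.46.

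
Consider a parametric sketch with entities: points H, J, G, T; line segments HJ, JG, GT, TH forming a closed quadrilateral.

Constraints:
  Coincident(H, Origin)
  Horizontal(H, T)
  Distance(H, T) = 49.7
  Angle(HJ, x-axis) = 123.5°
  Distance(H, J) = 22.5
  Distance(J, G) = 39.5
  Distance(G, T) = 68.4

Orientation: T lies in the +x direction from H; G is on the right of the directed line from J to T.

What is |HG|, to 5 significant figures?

25.804

Checks: |JG| = 39.50 ✓; |GT| = 68.40 ✓.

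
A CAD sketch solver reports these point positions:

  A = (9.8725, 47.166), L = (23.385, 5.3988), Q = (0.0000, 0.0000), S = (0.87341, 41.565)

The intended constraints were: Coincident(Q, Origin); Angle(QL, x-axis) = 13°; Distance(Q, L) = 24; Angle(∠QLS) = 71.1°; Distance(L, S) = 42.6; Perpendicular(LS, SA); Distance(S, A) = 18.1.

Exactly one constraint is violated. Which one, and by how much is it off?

Distance(S, A) = 18.1 — off by 7.50.

Q = (0.00, 0.00) ✓; QL at 13.00° ✓; |QL| = 24.00 ✓; ∠QLS = 71.10° ✓; |LS| = 42.60 ✓; ∠(LS, SA) = 90.00° ✓; |SA| = 10.60 ✗.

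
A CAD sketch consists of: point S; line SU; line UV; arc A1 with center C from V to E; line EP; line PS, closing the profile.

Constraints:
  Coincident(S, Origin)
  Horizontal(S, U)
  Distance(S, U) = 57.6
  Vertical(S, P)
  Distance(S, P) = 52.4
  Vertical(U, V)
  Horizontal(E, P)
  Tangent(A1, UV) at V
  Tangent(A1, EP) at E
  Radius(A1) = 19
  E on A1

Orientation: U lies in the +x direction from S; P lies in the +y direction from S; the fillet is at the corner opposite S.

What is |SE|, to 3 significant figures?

65.1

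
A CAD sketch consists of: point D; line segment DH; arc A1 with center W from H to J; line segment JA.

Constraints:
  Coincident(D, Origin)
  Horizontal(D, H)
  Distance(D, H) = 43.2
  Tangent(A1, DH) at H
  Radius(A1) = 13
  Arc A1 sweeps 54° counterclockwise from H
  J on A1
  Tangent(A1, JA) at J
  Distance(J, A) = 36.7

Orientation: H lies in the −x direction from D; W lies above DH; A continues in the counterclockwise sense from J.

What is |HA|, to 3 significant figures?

47.5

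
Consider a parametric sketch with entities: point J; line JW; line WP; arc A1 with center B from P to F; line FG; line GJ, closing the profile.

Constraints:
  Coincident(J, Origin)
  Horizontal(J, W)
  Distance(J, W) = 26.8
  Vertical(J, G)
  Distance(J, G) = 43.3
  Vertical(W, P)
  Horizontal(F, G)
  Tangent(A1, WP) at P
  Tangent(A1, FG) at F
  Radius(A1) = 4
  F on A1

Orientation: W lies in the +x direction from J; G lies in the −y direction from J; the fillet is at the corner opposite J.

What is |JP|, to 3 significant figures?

47.6

The virtual corner opposite J is at (26.8, -43.3). A1 meets WP tangentially, so BP is at right angles to WP and since A1 is tangent to FG there, BF ⟂ FG, with radius 4.0, so the center B sits 4.0 in from both sides at B = (22.8, -39.3). That places the tangent points at P = (26.8, -39.3) on WP and F = (22.8, -43.3) on FG. Then |JP| = |P − J| = 47.6.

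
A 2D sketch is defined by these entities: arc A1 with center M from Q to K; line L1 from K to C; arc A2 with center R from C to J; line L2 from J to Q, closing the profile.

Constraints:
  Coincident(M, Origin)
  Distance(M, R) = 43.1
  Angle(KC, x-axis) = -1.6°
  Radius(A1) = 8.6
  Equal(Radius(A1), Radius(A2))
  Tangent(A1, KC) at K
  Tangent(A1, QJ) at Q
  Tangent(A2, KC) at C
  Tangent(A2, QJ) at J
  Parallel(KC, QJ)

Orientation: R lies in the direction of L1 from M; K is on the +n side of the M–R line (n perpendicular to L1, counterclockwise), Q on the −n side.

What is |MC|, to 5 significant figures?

43.950

The slot axis is L1's direction at -1.6°, so u = (cos -1.6°, sin -1.6°) = (0.99961, -0.027922) and n = (−sin -1.6°, cos -1.6°) = (0.027922, 0.99961). M is at the origin and R lies 43.1 along u from M, so R = 43.1·u = (43.083, -1.2034). Tangency of A1 to both parallel lines with radius 8.6 puts K and Q at M ± 8.6·n: K = (0.24013, 8.5966), Q = (-0.24013, -8.5966). Equal radii place C and J the same way about R: C = R + 8.6·n = (43.323, 7.3932), J = R − 8.6·n = (42.843, -9.8001). Then |MC| = |C − M| = 43.950.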